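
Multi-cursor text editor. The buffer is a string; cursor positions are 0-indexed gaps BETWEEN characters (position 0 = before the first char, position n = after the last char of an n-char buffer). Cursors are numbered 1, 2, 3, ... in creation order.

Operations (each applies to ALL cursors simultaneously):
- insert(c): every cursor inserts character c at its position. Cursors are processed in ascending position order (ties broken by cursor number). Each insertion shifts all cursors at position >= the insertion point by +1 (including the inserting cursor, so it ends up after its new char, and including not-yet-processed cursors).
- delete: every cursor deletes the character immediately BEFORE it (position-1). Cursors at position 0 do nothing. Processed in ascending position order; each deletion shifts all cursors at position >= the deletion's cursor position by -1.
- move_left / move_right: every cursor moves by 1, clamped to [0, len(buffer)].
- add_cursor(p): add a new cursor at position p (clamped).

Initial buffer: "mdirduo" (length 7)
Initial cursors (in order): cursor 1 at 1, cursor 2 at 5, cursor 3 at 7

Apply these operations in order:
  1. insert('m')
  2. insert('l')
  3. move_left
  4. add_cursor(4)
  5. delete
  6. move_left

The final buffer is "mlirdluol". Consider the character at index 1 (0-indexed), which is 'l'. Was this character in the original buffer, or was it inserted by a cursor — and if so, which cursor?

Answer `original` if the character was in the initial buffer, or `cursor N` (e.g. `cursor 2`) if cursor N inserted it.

Answer: cursor 1

Derivation:
After op 1 (insert('m')): buffer="mmdirdmuom" (len 10), cursors c1@2 c2@7 c3@10, authorship .1....2..3
After op 2 (insert('l')): buffer="mmldirdmluoml" (len 13), cursors c1@3 c2@9 c3@13, authorship .11....22..33
After op 3 (move_left): buffer="mmldirdmluoml" (len 13), cursors c1@2 c2@8 c3@12, authorship .11....22..33
After op 4 (add_cursor(4)): buffer="mmldirdmluoml" (len 13), cursors c1@2 c4@4 c2@8 c3@12, authorship .11....22..33
After op 5 (delete): buffer="mlirdluol" (len 9), cursors c1@1 c4@2 c2@5 c3@8, authorship .1...2..3
After op 6 (move_left): buffer="mlirdluol" (len 9), cursors c1@0 c4@1 c2@4 c3@7, authorship .1...2..3
Authorship (.=original, N=cursor N): . 1 . . . 2 . . 3
Index 1: author = 1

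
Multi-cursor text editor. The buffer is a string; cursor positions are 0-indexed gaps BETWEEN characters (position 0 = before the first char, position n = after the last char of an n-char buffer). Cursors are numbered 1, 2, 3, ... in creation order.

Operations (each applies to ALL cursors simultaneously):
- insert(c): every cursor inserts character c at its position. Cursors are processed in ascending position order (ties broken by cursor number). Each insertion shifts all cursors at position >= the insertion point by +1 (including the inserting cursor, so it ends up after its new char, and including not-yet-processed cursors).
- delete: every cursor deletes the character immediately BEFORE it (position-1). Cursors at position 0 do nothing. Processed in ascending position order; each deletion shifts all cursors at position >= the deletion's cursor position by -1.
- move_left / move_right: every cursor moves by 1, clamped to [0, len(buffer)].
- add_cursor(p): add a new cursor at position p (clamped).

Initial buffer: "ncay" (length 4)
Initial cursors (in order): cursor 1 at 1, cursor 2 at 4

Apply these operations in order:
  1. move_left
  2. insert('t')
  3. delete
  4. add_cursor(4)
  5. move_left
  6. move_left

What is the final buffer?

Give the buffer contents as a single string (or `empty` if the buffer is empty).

After op 1 (move_left): buffer="ncay" (len 4), cursors c1@0 c2@3, authorship ....
After op 2 (insert('t')): buffer="tncaty" (len 6), cursors c1@1 c2@5, authorship 1...2.
After op 3 (delete): buffer="ncay" (len 4), cursors c1@0 c2@3, authorship ....
After op 4 (add_cursor(4)): buffer="ncay" (len 4), cursors c1@0 c2@3 c3@4, authorship ....
After op 5 (move_left): buffer="ncay" (len 4), cursors c1@0 c2@2 c3@3, authorship ....
After op 6 (move_left): buffer="ncay" (len 4), cursors c1@0 c2@1 c3@2, authorship ....

Answer: ncay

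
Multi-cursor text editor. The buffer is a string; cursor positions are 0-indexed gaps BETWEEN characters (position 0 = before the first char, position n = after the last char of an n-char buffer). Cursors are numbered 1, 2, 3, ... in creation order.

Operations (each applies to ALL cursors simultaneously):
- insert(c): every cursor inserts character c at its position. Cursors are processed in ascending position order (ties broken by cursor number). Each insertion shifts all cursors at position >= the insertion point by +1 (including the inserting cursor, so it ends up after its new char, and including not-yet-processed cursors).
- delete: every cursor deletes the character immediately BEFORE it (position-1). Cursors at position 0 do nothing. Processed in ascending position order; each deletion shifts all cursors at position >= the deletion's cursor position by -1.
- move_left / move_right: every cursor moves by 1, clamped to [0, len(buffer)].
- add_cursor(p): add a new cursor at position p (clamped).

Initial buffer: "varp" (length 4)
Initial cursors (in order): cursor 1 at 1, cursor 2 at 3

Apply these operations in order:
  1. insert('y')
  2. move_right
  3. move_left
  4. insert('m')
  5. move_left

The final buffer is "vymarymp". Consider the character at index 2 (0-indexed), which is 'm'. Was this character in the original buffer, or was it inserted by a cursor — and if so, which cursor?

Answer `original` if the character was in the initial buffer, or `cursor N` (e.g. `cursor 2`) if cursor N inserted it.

Answer: cursor 1

Derivation:
After op 1 (insert('y')): buffer="vyaryp" (len 6), cursors c1@2 c2@5, authorship .1..2.
After op 2 (move_right): buffer="vyaryp" (len 6), cursors c1@3 c2@6, authorship .1..2.
After op 3 (move_left): buffer="vyaryp" (len 6), cursors c1@2 c2@5, authorship .1..2.
After op 4 (insert('m')): buffer="vymarymp" (len 8), cursors c1@3 c2@7, authorship .11..22.
After op 5 (move_left): buffer="vymarymp" (len 8), cursors c1@2 c2@6, authorship .11..22.
Authorship (.=original, N=cursor N): . 1 1 . . 2 2 .
Index 2: author = 1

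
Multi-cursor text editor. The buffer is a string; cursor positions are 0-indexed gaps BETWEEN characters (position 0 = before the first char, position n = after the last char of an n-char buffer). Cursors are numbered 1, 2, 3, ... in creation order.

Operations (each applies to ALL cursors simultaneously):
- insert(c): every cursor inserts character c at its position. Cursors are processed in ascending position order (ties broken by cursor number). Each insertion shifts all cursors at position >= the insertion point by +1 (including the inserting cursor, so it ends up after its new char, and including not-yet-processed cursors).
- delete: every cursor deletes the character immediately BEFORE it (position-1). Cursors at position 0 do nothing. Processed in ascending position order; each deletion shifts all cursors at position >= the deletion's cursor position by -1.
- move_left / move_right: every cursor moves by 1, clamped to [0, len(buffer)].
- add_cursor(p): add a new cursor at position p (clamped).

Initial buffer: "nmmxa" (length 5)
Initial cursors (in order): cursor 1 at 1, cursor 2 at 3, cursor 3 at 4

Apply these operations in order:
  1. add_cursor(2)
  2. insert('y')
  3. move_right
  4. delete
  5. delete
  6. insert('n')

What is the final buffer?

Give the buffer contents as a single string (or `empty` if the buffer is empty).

Answer: nnnnn

Derivation:
After op 1 (add_cursor(2)): buffer="nmmxa" (len 5), cursors c1@1 c4@2 c2@3 c3@4, authorship .....
After op 2 (insert('y')): buffer="nymymyxya" (len 9), cursors c1@2 c4@4 c2@6 c3@8, authorship .1.4.2.3.
After op 3 (move_right): buffer="nymymyxya" (len 9), cursors c1@3 c4@5 c2@7 c3@9, authorship .1.4.2.3.
After op 4 (delete): buffer="nyyyy" (len 5), cursors c1@2 c4@3 c2@4 c3@5, authorship .1423
After op 5 (delete): buffer="n" (len 1), cursors c1@1 c2@1 c3@1 c4@1, authorship .
After op 6 (insert('n')): buffer="nnnnn" (len 5), cursors c1@5 c2@5 c3@5 c4@5, authorship .1234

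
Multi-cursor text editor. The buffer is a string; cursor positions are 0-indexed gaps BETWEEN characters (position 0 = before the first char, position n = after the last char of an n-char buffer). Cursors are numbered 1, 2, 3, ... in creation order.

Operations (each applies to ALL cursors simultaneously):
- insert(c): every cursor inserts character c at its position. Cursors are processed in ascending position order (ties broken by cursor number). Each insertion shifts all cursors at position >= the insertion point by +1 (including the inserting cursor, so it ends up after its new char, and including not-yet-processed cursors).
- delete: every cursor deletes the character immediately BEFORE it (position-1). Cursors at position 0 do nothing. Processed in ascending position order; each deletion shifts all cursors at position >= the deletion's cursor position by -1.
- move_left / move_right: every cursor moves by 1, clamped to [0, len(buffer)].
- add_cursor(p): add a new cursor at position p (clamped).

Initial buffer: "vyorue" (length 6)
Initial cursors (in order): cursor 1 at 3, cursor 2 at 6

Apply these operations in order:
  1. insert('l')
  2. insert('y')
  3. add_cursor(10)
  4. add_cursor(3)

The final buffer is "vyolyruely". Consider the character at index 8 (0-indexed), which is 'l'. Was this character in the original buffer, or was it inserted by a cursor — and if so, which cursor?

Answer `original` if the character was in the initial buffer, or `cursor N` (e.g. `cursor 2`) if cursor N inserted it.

After op 1 (insert('l')): buffer="vyolruel" (len 8), cursors c1@4 c2@8, authorship ...1...2
After op 2 (insert('y')): buffer="vyolyruely" (len 10), cursors c1@5 c2@10, authorship ...11...22
After op 3 (add_cursor(10)): buffer="vyolyruely" (len 10), cursors c1@5 c2@10 c3@10, authorship ...11...22
After op 4 (add_cursor(3)): buffer="vyolyruely" (len 10), cursors c4@3 c1@5 c2@10 c3@10, authorship ...11...22
Authorship (.=original, N=cursor N): . . . 1 1 . . . 2 2
Index 8: author = 2

Answer: cursor 2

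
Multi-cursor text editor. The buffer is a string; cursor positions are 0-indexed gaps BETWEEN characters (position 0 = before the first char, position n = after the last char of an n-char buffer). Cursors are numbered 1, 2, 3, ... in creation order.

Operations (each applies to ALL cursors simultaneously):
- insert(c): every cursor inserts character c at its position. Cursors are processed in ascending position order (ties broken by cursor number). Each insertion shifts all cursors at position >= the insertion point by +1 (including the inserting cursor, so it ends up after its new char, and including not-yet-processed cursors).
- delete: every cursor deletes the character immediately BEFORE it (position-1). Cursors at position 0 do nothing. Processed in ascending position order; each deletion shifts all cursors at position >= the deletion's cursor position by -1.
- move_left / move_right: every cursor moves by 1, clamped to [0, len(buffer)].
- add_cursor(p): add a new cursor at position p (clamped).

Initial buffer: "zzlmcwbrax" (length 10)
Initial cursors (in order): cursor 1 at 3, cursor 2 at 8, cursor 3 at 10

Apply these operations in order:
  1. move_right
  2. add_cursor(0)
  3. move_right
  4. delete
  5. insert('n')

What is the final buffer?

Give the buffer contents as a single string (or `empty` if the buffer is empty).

Answer: nzlmnwbrnn

Derivation:
After op 1 (move_right): buffer="zzlmcwbrax" (len 10), cursors c1@4 c2@9 c3@10, authorship ..........
After op 2 (add_cursor(0)): buffer="zzlmcwbrax" (len 10), cursors c4@0 c1@4 c2@9 c3@10, authorship ..........
After op 3 (move_right): buffer="zzlmcwbrax" (len 10), cursors c4@1 c1@5 c2@10 c3@10, authorship ..........
After op 4 (delete): buffer="zlmwbr" (len 6), cursors c4@0 c1@3 c2@6 c3@6, authorship ......
After op 5 (insert('n')): buffer="nzlmnwbrnn" (len 10), cursors c4@1 c1@5 c2@10 c3@10, authorship 4...1...23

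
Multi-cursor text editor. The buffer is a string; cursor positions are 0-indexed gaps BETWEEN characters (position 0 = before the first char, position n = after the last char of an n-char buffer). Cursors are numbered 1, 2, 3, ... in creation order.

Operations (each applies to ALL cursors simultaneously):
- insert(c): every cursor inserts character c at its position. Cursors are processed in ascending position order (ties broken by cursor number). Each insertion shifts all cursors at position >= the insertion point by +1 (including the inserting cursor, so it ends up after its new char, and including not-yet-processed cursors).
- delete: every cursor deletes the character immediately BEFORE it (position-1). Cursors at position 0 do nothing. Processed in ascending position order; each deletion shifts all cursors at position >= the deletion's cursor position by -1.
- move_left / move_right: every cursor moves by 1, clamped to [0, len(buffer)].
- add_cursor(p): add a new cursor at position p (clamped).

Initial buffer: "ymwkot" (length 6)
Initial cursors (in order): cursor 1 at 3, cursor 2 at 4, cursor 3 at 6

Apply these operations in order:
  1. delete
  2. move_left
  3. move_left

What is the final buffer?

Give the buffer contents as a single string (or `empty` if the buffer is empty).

After op 1 (delete): buffer="ymo" (len 3), cursors c1@2 c2@2 c3@3, authorship ...
After op 2 (move_left): buffer="ymo" (len 3), cursors c1@1 c2@1 c3@2, authorship ...
After op 3 (move_left): buffer="ymo" (len 3), cursors c1@0 c2@0 c3@1, authorship ...

Answer: ymo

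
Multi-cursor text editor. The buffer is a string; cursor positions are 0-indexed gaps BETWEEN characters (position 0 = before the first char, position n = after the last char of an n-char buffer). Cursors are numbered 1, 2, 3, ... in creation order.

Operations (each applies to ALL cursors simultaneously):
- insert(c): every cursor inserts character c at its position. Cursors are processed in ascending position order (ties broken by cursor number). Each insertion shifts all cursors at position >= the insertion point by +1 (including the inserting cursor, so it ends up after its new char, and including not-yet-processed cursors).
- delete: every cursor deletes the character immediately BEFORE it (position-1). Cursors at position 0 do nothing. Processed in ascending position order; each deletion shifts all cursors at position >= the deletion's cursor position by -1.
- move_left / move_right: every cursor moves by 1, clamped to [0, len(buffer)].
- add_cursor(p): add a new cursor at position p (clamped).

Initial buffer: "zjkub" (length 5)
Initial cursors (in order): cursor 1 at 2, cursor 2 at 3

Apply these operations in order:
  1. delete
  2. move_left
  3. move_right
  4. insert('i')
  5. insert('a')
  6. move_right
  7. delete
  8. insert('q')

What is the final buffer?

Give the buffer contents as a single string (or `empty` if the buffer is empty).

Answer: ziiaqqb

Derivation:
After op 1 (delete): buffer="zub" (len 3), cursors c1@1 c2@1, authorship ...
After op 2 (move_left): buffer="zub" (len 3), cursors c1@0 c2@0, authorship ...
After op 3 (move_right): buffer="zub" (len 3), cursors c1@1 c2@1, authorship ...
After op 4 (insert('i')): buffer="ziiub" (len 5), cursors c1@3 c2@3, authorship .12..
After op 5 (insert('a')): buffer="ziiaaub" (len 7), cursors c1@5 c2@5, authorship .1212..
After op 6 (move_right): buffer="ziiaaub" (len 7), cursors c1@6 c2@6, authorship .1212..
After op 7 (delete): buffer="ziiab" (len 5), cursors c1@4 c2@4, authorship .121.
After op 8 (insert('q')): buffer="ziiaqqb" (len 7), cursors c1@6 c2@6, authorship .12112.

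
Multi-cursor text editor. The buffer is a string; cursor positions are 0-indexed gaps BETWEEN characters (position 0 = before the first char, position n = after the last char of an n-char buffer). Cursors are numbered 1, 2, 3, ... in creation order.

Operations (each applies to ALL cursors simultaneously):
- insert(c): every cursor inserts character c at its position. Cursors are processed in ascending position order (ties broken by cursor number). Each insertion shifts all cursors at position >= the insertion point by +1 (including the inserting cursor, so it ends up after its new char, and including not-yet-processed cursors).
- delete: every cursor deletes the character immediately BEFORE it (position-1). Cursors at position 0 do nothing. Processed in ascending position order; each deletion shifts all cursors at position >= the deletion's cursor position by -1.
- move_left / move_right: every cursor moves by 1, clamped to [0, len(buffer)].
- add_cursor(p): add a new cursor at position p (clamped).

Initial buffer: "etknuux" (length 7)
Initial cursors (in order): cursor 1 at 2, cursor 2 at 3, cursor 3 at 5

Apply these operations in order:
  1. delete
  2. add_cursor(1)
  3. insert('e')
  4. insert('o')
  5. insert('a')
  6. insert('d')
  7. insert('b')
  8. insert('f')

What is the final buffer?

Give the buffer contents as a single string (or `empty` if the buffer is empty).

Answer: eeeeoooaaadddbbbfffneoadbfux

Derivation:
After op 1 (delete): buffer="enux" (len 4), cursors c1@1 c2@1 c3@2, authorship ....
After op 2 (add_cursor(1)): buffer="enux" (len 4), cursors c1@1 c2@1 c4@1 c3@2, authorship ....
After op 3 (insert('e')): buffer="eeeeneux" (len 8), cursors c1@4 c2@4 c4@4 c3@6, authorship .124.3..
After op 4 (insert('o')): buffer="eeeeoooneoux" (len 12), cursors c1@7 c2@7 c4@7 c3@10, authorship .124124.33..
After op 5 (insert('a')): buffer="eeeeoooaaaneoaux" (len 16), cursors c1@10 c2@10 c4@10 c3@14, authorship .124124124.333..
After op 6 (insert('d')): buffer="eeeeoooaaadddneoadux" (len 20), cursors c1@13 c2@13 c4@13 c3@18, authorship .124124124124.3333..
After op 7 (insert('b')): buffer="eeeeoooaaadddbbbneoadbux" (len 24), cursors c1@16 c2@16 c4@16 c3@22, authorship .124124124124124.33333..
After op 8 (insert('f')): buffer="eeeeoooaaadddbbbfffneoadbfux" (len 28), cursors c1@19 c2@19 c4@19 c3@26, authorship .124124124124124124.333333..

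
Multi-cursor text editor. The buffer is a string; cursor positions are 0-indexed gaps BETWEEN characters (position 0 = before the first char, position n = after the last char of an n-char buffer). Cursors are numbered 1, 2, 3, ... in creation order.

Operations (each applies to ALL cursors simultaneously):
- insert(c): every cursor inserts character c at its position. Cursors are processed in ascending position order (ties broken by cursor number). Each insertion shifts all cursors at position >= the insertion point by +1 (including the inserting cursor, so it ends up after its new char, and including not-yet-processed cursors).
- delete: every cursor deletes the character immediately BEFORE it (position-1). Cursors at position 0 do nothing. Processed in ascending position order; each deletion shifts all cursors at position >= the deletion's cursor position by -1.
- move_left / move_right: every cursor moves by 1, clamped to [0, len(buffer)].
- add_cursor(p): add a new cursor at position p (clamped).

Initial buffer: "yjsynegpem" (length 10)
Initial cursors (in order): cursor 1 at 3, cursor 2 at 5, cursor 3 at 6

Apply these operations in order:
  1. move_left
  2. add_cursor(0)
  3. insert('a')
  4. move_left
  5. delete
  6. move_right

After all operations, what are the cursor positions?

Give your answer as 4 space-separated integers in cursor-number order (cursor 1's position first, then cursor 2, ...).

After op 1 (move_left): buffer="yjsynegpem" (len 10), cursors c1@2 c2@4 c3@5, authorship ..........
After op 2 (add_cursor(0)): buffer="yjsynegpem" (len 10), cursors c4@0 c1@2 c2@4 c3@5, authorship ..........
After op 3 (insert('a')): buffer="ayjasyanaegpem" (len 14), cursors c4@1 c1@4 c2@7 c3@9, authorship 4..1..2.3.....
After op 4 (move_left): buffer="ayjasyanaegpem" (len 14), cursors c4@0 c1@3 c2@6 c3@8, authorship 4..1..2.3.....
After op 5 (delete): buffer="ayasaaegpem" (len 11), cursors c4@0 c1@2 c2@4 c3@5, authorship 4.1.23.....
After op 6 (move_right): buffer="ayasaaegpem" (len 11), cursors c4@1 c1@3 c2@5 c3@6, authorship 4.1.23.....

Answer: 3 5 6 1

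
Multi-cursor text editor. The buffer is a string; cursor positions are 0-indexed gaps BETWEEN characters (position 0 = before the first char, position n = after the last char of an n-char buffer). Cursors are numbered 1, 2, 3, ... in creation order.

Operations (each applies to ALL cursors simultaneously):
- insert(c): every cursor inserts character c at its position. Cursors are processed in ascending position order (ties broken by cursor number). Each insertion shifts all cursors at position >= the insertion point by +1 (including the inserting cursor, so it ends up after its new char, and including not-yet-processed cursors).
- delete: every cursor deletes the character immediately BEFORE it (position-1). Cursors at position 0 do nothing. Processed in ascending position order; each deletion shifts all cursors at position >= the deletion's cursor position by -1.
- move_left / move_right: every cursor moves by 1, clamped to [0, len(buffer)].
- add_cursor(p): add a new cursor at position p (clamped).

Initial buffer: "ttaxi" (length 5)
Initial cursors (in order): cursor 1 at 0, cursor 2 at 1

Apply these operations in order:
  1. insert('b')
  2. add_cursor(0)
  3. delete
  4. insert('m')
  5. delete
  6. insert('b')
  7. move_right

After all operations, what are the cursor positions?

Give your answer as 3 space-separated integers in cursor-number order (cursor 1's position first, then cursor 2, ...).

Answer: 3 5 3

Derivation:
After op 1 (insert('b')): buffer="btbtaxi" (len 7), cursors c1@1 c2@3, authorship 1.2....
After op 2 (add_cursor(0)): buffer="btbtaxi" (len 7), cursors c3@0 c1@1 c2@3, authorship 1.2....
After op 3 (delete): buffer="ttaxi" (len 5), cursors c1@0 c3@0 c2@1, authorship .....
After op 4 (insert('m')): buffer="mmtmtaxi" (len 8), cursors c1@2 c3@2 c2@4, authorship 13.2....
After op 5 (delete): buffer="ttaxi" (len 5), cursors c1@0 c3@0 c2@1, authorship .....
After op 6 (insert('b')): buffer="bbtbtaxi" (len 8), cursors c1@2 c3@2 c2@4, authorship 13.2....
After op 7 (move_right): buffer="bbtbtaxi" (len 8), cursors c1@3 c3@3 c2@5, authorship 13.2....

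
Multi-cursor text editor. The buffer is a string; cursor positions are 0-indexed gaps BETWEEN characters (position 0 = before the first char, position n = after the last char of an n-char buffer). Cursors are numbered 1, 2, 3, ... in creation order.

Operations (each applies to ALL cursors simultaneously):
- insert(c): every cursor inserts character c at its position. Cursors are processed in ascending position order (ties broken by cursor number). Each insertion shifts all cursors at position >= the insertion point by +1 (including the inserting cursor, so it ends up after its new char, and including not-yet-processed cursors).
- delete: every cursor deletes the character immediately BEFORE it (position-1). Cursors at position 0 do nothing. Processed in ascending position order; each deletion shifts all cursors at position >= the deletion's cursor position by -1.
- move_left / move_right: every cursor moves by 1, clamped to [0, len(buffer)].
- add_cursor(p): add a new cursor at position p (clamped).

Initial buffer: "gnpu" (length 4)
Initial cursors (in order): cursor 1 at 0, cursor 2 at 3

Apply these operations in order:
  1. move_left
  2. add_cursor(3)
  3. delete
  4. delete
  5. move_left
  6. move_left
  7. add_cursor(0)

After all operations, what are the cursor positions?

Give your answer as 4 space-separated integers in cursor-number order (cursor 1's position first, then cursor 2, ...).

After op 1 (move_left): buffer="gnpu" (len 4), cursors c1@0 c2@2, authorship ....
After op 2 (add_cursor(3)): buffer="gnpu" (len 4), cursors c1@0 c2@2 c3@3, authorship ....
After op 3 (delete): buffer="gu" (len 2), cursors c1@0 c2@1 c3@1, authorship ..
After op 4 (delete): buffer="u" (len 1), cursors c1@0 c2@0 c3@0, authorship .
After op 5 (move_left): buffer="u" (len 1), cursors c1@0 c2@0 c3@0, authorship .
After op 6 (move_left): buffer="u" (len 1), cursors c1@0 c2@0 c3@0, authorship .
After op 7 (add_cursor(0)): buffer="u" (len 1), cursors c1@0 c2@0 c3@0 c4@0, authorship .

Answer: 0 0 0 0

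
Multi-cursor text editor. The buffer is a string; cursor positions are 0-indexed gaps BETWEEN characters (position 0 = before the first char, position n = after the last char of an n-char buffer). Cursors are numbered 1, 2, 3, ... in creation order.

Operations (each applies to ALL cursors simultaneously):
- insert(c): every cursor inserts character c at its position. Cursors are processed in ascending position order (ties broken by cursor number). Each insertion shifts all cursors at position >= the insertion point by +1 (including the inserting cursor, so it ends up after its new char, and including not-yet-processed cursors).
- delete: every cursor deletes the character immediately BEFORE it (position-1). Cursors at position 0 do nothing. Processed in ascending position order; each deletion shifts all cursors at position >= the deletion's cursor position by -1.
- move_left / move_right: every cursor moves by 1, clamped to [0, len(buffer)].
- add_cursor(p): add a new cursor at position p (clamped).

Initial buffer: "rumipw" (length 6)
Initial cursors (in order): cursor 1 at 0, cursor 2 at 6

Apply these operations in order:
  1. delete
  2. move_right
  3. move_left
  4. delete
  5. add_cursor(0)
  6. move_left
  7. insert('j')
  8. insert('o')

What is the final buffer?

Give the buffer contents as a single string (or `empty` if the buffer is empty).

Answer: jjoorujomp

Derivation:
After op 1 (delete): buffer="rumip" (len 5), cursors c1@0 c2@5, authorship .....
After op 2 (move_right): buffer="rumip" (len 5), cursors c1@1 c2@5, authorship .....
After op 3 (move_left): buffer="rumip" (len 5), cursors c1@0 c2@4, authorship .....
After op 4 (delete): buffer="rump" (len 4), cursors c1@0 c2@3, authorship ....
After op 5 (add_cursor(0)): buffer="rump" (len 4), cursors c1@0 c3@0 c2@3, authorship ....
After op 6 (move_left): buffer="rump" (len 4), cursors c1@0 c3@0 c2@2, authorship ....
After op 7 (insert('j')): buffer="jjrujmp" (len 7), cursors c1@2 c3@2 c2@5, authorship 13..2..
After op 8 (insert('o')): buffer="jjoorujomp" (len 10), cursors c1@4 c3@4 c2@8, authorship 1313..22..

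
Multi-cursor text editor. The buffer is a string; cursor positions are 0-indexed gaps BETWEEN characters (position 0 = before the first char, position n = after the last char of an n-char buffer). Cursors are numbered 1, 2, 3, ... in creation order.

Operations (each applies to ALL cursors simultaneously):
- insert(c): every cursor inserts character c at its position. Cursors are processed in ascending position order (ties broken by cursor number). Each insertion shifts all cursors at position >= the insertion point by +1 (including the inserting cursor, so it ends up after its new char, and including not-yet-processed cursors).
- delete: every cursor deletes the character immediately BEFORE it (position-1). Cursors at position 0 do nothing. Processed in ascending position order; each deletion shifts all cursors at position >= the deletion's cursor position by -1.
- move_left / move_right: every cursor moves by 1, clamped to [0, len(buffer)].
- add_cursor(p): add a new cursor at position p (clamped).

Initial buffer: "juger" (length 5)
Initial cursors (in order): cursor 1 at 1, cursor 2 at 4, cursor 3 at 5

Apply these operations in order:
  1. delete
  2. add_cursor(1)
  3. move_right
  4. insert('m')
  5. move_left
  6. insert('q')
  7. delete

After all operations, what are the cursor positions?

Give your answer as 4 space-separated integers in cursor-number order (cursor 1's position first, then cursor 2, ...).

Answer: 1 5 5 5

Derivation:
After op 1 (delete): buffer="ug" (len 2), cursors c1@0 c2@2 c3@2, authorship ..
After op 2 (add_cursor(1)): buffer="ug" (len 2), cursors c1@0 c4@1 c2@2 c3@2, authorship ..
After op 3 (move_right): buffer="ug" (len 2), cursors c1@1 c2@2 c3@2 c4@2, authorship ..
After op 4 (insert('m')): buffer="umgmmm" (len 6), cursors c1@2 c2@6 c3@6 c4@6, authorship .1.234
After op 5 (move_left): buffer="umgmmm" (len 6), cursors c1@1 c2@5 c3@5 c4@5, authorship .1.234
After op 6 (insert('q')): buffer="uqmgmmqqqm" (len 10), cursors c1@2 c2@9 c3@9 c4@9, authorship .11.232344
After op 7 (delete): buffer="umgmmm" (len 6), cursors c1@1 c2@5 c3@5 c4@5, authorship .1.234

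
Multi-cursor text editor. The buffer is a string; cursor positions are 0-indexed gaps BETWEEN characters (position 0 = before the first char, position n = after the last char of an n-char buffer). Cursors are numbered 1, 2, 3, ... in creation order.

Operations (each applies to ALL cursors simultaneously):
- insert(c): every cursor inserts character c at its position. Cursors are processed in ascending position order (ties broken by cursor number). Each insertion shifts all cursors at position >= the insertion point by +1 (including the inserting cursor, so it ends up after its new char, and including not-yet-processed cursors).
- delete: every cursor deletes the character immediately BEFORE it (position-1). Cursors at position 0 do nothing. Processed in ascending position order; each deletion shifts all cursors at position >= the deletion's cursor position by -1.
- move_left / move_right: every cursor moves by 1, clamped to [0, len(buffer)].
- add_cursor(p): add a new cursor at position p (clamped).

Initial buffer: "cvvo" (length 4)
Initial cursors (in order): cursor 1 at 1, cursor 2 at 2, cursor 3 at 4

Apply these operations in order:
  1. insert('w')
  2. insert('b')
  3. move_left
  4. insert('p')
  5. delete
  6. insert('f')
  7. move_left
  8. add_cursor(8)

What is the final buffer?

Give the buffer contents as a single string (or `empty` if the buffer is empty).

After op 1 (insert('w')): buffer="cwvwvow" (len 7), cursors c1@2 c2@4 c3@7, authorship .1.2..3
After op 2 (insert('b')): buffer="cwbvwbvowb" (len 10), cursors c1@3 c2@6 c3@10, authorship .11.22..33
After op 3 (move_left): buffer="cwbvwbvowb" (len 10), cursors c1@2 c2@5 c3@9, authorship .11.22..33
After op 4 (insert('p')): buffer="cwpbvwpbvowpb" (len 13), cursors c1@3 c2@7 c3@12, authorship .111.222..333
After op 5 (delete): buffer="cwbvwbvowb" (len 10), cursors c1@2 c2@5 c3@9, authorship .11.22..33
After op 6 (insert('f')): buffer="cwfbvwfbvowfb" (len 13), cursors c1@3 c2@7 c3@12, authorship .111.222..333
After op 7 (move_left): buffer="cwfbvwfbvowfb" (len 13), cursors c1@2 c2@6 c3@11, authorship .111.222..333
After op 8 (add_cursor(8)): buffer="cwfbvwfbvowfb" (len 13), cursors c1@2 c2@6 c4@8 c3@11, authorship .111.222..333

Answer: cwfbvwfbvowfb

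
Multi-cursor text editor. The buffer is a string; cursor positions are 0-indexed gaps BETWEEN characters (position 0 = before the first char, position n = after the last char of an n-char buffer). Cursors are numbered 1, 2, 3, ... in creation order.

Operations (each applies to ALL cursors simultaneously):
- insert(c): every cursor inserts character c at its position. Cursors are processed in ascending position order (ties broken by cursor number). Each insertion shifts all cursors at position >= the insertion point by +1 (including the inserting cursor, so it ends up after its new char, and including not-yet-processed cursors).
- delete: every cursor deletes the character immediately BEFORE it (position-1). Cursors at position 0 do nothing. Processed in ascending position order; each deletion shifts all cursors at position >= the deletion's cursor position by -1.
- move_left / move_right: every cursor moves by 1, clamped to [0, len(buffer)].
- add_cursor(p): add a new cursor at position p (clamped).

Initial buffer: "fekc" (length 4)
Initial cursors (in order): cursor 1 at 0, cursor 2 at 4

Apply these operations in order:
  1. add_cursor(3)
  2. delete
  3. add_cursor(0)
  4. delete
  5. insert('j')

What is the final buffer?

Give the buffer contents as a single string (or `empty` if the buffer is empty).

Answer: jjjj

Derivation:
After op 1 (add_cursor(3)): buffer="fekc" (len 4), cursors c1@0 c3@3 c2@4, authorship ....
After op 2 (delete): buffer="fe" (len 2), cursors c1@0 c2@2 c3@2, authorship ..
After op 3 (add_cursor(0)): buffer="fe" (len 2), cursors c1@0 c4@0 c2@2 c3@2, authorship ..
After op 4 (delete): buffer="" (len 0), cursors c1@0 c2@0 c3@0 c4@0, authorship 
After op 5 (insert('j')): buffer="jjjj" (len 4), cursors c1@4 c2@4 c3@4 c4@4, authorship 1234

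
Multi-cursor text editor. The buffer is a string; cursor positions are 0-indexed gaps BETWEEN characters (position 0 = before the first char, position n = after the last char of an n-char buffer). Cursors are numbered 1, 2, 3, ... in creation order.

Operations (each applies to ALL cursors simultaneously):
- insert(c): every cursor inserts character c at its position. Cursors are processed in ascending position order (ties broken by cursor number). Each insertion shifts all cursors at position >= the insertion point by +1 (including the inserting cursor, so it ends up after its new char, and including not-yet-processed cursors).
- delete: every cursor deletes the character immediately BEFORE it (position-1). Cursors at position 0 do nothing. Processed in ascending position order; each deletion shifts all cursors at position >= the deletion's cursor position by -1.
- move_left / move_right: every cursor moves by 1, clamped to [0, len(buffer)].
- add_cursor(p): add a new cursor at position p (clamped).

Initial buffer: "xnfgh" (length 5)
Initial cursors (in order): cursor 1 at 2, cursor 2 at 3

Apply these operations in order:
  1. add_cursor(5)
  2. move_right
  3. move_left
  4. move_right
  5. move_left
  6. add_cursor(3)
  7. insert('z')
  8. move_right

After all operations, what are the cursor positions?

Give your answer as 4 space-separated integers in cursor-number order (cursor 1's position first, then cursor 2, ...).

Answer: 4 7 9 7

Derivation:
After op 1 (add_cursor(5)): buffer="xnfgh" (len 5), cursors c1@2 c2@3 c3@5, authorship .....
After op 2 (move_right): buffer="xnfgh" (len 5), cursors c1@3 c2@4 c3@5, authorship .....
After op 3 (move_left): buffer="xnfgh" (len 5), cursors c1@2 c2@3 c3@4, authorship .....
After op 4 (move_right): buffer="xnfgh" (len 5), cursors c1@3 c2@4 c3@5, authorship .....
After op 5 (move_left): buffer="xnfgh" (len 5), cursors c1@2 c2@3 c3@4, authorship .....
After op 6 (add_cursor(3)): buffer="xnfgh" (len 5), cursors c1@2 c2@3 c4@3 c3@4, authorship .....
After op 7 (insert('z')): buffer="xnzfzzgzh" (len 9), cursors c1@3 c2@6 c4@6 c3@8, authorship ..1.24.3.
After op 8 (move_right): buffer="xnzfzzgzh" (len 9), cursors c1@4 c2@7 c4@7 c3@9, authorship ..1.24.3.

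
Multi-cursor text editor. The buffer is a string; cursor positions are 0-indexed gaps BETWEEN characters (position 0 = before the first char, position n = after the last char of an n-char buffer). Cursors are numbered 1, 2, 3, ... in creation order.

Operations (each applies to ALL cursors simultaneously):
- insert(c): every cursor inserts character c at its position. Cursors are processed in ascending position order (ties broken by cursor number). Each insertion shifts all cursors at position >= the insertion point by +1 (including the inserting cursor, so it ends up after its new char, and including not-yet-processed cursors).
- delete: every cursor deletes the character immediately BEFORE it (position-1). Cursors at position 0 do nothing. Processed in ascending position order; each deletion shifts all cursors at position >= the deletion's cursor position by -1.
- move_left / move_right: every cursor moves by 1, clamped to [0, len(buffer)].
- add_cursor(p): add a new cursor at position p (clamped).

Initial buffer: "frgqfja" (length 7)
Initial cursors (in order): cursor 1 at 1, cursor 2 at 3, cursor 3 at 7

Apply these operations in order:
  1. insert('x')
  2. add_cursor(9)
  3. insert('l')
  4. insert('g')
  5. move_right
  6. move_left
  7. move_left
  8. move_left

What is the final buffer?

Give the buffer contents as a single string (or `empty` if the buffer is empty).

Answer: fxlgrgxlgqfjalgxlg

Derivation:
After op 1 (insert('x')): buffer="fxrgxqfjax" (len 10), cursors c1@2 c2@5 c3@10, authorship .1..2....3
After op 2 (add_cursor(9)): buffer="fxrgxqfjax" (len 10), cursors c1@2 c2@5 c4@9 c3@10, authorship .1..2....3
After op 3 (insert('l')): buffer="fxlrgxlqfjalxl" (len 14), cursors c1@3 c2@7 c4@12 c3@14, authorship .11..22....433
After op 4 (insert('g')): buffer="fxlgrgxlgqfjalgxlg" (len 18), cursors c1@4 c2@9 c4@15 c3@18, authorship .111..222....44333
After op 5 (move_right): buffer="fxlgrgxlgqfjalgxlg" (len 18), cursors c1@5 c2@10 c4@16 c3@18, authorship .111..222....44333
After op 6 (move_left): buffer="fxlgrgxlgqfjalgxlg" (len 18), cursors c1@4 c2@9 c4@15 c3@17, authorship .111..222....44333
After op 7 (move_left): buffer="fxlgrgxlgqfjalgxlg" (len 18), cursors c1@3 c2@8 c4@14 c3@16, authorship .111..222....44333
After op 8 (move_left): buffer="fxlgrgxlgqfjalgxlg" (len 18), cursors c1@2 c2@7 c4@13 c3@15, authorship .111..222....44333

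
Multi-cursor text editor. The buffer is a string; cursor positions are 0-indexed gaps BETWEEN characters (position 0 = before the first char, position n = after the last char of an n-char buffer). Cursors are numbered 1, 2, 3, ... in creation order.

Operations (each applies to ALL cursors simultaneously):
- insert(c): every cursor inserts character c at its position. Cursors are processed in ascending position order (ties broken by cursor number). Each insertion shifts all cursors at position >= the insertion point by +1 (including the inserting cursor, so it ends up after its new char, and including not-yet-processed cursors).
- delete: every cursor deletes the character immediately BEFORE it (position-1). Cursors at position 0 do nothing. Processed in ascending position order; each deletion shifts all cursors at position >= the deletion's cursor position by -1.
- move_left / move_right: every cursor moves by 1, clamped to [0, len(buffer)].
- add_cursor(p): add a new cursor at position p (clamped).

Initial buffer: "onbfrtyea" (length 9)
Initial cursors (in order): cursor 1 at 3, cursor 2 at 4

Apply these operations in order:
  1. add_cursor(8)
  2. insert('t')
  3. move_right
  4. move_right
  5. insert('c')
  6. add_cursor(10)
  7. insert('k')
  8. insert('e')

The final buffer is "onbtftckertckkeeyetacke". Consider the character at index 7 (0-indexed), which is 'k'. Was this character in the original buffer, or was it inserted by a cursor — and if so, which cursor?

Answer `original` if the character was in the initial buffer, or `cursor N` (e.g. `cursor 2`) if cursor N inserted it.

After op 1 (add_cursor(8)): buffer="onbfrtyea" (len 9), cursors c1@3 c2@4 c3@8, authorship .........
After op 2 (insert('t')): buffer="onbtftrtyeta" (len 12), cursors c1@4 c2@6 c3@11, authorship ...1.2....3.
After op 3 (move_right): buffer="onbtftrtyeta" (len 12), cursors c1@5 c2@7 c3@12, authorship ...1.2....3.
After op 4 (move_right): buffer="onbtftrtyeta" (len 12), cursors c1@6 c2@8 c3@12, authorship ...1.2....3.
After op 5 (insert('c')): buffer="onbtftcrtcyetac" (len 15), cursors c1@7 c2@10 c3@15, authorship ...1.21..2..3.3
After op 6 (add_cursor(10)): buffer="onbtftcrtcyetac" (len 15), cursors c1@7 c2@10 c4@10 c3@15, authorship ...1.21..2..3.3
After op 7 (insert('k')): buffer="onbtftckrtckkyetack" (len 19), cursors c1@8 c2@13 c4@13 c3@19, authorship ...1.211..224..3.33
After op 8 (insert('e')): buffer="onbtftckertckkeeyetacke" (len 23), cursors c1@9 c2@16 c4@16 c3@23, authorship ...1.2111..22424..3.333
Authorship (.=original, N=cursor N): . . . 1 . 2 1 1 1 . . 2 2 4 2 4 . . 3 . 3 3 3
Index 7: author = 1

Answer: cursor 1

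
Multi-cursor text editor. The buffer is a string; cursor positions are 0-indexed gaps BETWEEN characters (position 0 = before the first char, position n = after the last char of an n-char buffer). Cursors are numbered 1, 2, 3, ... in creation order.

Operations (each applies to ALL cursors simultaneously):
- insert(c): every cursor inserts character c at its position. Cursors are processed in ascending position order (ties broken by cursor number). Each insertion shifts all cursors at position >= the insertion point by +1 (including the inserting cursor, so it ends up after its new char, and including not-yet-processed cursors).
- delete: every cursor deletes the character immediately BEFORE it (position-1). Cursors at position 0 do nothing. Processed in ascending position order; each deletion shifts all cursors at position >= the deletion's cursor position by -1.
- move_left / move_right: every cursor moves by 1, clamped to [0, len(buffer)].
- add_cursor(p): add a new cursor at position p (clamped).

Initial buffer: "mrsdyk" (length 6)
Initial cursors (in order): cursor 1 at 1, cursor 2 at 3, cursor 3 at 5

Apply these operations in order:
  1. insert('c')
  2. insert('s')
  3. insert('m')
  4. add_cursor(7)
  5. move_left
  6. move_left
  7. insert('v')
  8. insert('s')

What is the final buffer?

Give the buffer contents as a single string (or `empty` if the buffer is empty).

Answer: mcvssmrvsscvssmdycvssmk

Derivation:
After op 1 (insert('c')): buffer="mcrscdyck" (len 9), cursors c1@2 c2@5 c3@8, authorship .1..2..3.
After op 2 (insert('s')): buffer="mcsrscsdycsk" (len 12), cursors c1@3 c2@7 c3@11, authorship .11..22..33.
After op 3 (insert('m')): buffer="mcsmrscsmdycsmk" (len 15), cursors c1@4 c2@9 c3@14, authorship .111..222..333.
After op 4 (add_cursor(7)): buffer="mcsmrscsmdycsmk" (len 15), cursors c1@4 c4@7 c2@9 c3@14, authorship .111..222..333.
After op 5 (move_left): buffer="mcsmrscsmdycsmk" (len 15), cursors c1@3 c4@6 c2@8 c3@13, authorship .111..222..333.
After op 6 (move_left): buffer="mcsmrscsmdycsmk" (len 15), cursors c1@2 c4@5 c2@7 c3@12, authorship .111..222..333.
After op 7 (insert('v')): buffer="mcvsmrvscvsmdycvsmk" (len 19), cursors c1@3 c4@7 c2@10 c3@16, authorship .1111.4.2222..3333.
After op 8 (insert('s')): buffer="mcvssmrvsscvssmdycvssmk" (len 23), cursors c1@4 c4@9 c2@13 c3@20, authorship .11111.44.22222..33333.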